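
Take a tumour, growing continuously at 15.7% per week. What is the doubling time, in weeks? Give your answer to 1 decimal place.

doubling time ≈ 4.4 weeks

doubling time = ln(2) / |r| = 0.69315 / 0.157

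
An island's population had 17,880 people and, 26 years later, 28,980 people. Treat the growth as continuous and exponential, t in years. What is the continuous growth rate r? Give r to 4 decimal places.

r ≈ 0.0186 per year

28980 = 17880 · e^(r·26)
e^(26r) = 28980/17880 = 1.62081
r = ln(1.62081) / 26 = 0.48292 / 26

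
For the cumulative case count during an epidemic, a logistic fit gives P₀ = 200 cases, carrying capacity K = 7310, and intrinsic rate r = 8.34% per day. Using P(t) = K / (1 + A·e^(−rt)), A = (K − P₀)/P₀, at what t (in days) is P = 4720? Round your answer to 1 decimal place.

A = (7310 − 200)/200 = 35.55
4720 = 7310/(1 + 35.55·e^(−0.0834t)) → 1 + 35.55·e^(−0.0834t) = 1.54873
e^(−0.0834t) = 0.015435 → t = ln(64.7861)/0.0834 = 4.17109/0.0834

t ≈ 50.0 days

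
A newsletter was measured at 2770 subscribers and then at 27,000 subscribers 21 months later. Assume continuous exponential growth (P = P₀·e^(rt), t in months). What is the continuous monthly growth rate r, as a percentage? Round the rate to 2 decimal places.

27000 = 2770 · e^(r·21)
e^(21r) = 27000/2770 = 9.74729
r = ln(9.74729) / 21 = 2.27699 / 21

r ≈ 10.84% per month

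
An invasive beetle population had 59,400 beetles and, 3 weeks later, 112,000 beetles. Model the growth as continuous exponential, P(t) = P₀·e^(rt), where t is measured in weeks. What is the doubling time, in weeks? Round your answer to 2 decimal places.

r = ln(112000/59400) / 3 = ln(1.88552) / 3 ≈ 0.211402 per week
doubling time = ln 2 / |r| = 0.69315 / 0.211402

doubling time ≈ 3.28 weeks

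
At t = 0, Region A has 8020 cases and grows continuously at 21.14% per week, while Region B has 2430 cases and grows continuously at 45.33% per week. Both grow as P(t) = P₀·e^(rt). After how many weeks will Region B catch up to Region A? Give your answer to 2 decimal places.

t ≈ 4.94 weeks

8020·e^(0.2114t) = 2430·e^(0.4533t)
8020/2430 = e^((0.4533 − 0.2114)t) → ln(3.30041) = 0.2419·t
t = 1.19405 / 0.2419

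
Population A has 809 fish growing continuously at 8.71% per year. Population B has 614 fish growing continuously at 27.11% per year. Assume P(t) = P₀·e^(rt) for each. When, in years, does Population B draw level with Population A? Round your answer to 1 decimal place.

809·e^(0.0871t) = 614·e^(0.2711t)
809/614 = e^((0.2711 − 0.0871)t) → ln(1.31759) = 0.184·t
t = 0.2758 / 0.184

t ≈ 1.5 years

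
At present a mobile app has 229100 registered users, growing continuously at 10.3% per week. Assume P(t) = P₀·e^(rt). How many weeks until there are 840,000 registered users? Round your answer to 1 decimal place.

t ≈ 12.6 weeks

840000 = 229100 · e^(0.103·t)
t = ln(840000/229100) / 0.103 = ln(3.66652) / 0.103 = 1.29924 / 0.103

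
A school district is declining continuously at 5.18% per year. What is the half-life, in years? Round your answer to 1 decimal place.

half-life = ln(2) / |r| = 0.69315 / 0.0518

half-life ≈ 13.4 years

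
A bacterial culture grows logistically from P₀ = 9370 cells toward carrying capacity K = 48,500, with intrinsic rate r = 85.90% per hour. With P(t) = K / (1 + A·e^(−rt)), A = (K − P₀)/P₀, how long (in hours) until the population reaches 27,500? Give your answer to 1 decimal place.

A = (48500 − 9370)/9370 = 4.17609
27500 = 48500/(1 + 4.17609·e^(−0.859t)) → 1 + 4.17609·e^(−0.859t) = 1.76364
e^(−0.859t) = 0.182859 → t = ln(5.46869)/0.859 = 1.69904/0.859

t ≈ 2.0 hours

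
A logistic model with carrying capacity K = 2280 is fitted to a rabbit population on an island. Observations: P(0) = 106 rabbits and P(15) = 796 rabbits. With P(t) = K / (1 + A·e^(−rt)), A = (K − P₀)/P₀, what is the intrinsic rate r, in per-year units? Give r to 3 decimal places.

r ≈ 0.160 per year

A = (2280 − 106)/106 = 20.50943
796 = 2280/(1 + 20.50943·e^(−r·15)) → e^(−15r) = (2.86432 − 1)/20.50943 = 0.090901
r = −ln(0.090901)/15 = 2.39799/15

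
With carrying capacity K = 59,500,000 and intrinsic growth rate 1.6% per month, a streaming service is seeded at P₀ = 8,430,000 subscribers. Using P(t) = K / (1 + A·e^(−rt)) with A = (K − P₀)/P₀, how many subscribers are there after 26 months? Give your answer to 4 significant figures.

≈ 11,910,000 subscribers

A = (59500000 − 8430000)/8430000 = 6.05813
P(26) = 59500000 / (1 + 6.05813·e^(−0.016·26)) = 59500000 / (1 + 6.05813·0.65968)
= 59500000 / 4.99643 ≈ 11908512.14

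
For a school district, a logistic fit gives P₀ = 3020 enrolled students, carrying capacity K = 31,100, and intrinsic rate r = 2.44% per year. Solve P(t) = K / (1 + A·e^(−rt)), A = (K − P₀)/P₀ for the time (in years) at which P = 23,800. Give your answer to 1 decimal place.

t ≈ 139.8 years

A = (31100 − 3020)/3020 = 9.29801
23800 = 31100/(1 + 9.29801·e^(−0.0244t)) → 1 + 9.29801·e^(−0.0244t) = 1.30672
e^(−0.0244t) = 0.032988 → t = ln(30.31407)/0.0244 = 3.41161/0.0244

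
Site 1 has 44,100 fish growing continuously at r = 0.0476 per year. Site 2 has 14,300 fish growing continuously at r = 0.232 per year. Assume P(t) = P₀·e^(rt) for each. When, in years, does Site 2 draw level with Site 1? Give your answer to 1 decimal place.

t ≈ 6.1 years

44100·e^(0.0476t) = 14300·e^(0.232t)
44100/14300 = e^((0.232 − 0.0476)t) → ln(3.08392) = 0.1844·t
t = 1.1262 / 0.1844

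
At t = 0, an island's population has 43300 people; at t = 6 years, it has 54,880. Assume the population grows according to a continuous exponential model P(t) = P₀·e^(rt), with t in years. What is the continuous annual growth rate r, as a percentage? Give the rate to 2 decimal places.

r ≈ 3.95% per year

54880 = 43300 · e^(r·6)
e^(6r) = 54880/43300 = 1.26744
r = ln(1.26744) / 6 = 0.237 / 6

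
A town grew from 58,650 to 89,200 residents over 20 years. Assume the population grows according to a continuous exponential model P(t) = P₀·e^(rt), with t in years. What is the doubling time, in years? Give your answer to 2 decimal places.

r = ln(89200/58650) / 20 = ln(1.52089) / 20 ≈ 0.020965 per year
doubling time = ln 2 / |r| = 0.69315 / 0.020965

doubling time ≈ 33.06 years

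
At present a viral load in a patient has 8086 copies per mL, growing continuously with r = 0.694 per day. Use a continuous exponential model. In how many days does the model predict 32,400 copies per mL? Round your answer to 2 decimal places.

t ≈ 2.00 days

32400 = 8086 · e^(0.694·t)
t = ln(32400/8086) / 0.694 = ln(4.00693) / 0.694 = 1.38802 / 0.694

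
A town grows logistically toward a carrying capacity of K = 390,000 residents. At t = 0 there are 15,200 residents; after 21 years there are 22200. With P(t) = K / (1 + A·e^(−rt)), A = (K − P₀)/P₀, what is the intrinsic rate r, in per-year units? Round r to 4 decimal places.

A = (390000 − 15200)/15200 = 24.65789
22200 = 390000/(1 + 24.65789·e^(−r·21)) → e^(−21r) = (17.56757 − 1)/24.65789 = 0.671897
r = −ln(0.671897)/21 = 0.39765/21

r ≈ 0.0189 per year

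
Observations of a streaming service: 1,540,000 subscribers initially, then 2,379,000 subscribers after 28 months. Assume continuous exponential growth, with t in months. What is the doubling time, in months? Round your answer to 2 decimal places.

r = ln(2379000/1540000) / 28 = ln(1.54481) / 28 ≈ 0.015532 per month
doubling time = ln 2 / |r| = 0.69315 / 0.015532

doubling time ≈ 44.63 months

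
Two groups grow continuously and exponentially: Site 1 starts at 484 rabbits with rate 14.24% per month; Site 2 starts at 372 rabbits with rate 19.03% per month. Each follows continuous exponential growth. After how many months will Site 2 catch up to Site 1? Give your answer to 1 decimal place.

t ≈ 5.5 months

484·e^(0.1424t) = 372·e^(0.1903t)
484/372 = e^((0.1903 − 0.1424)t) → ln(1.30108) = 0.0479·t
t = 0.26319 / 0.0479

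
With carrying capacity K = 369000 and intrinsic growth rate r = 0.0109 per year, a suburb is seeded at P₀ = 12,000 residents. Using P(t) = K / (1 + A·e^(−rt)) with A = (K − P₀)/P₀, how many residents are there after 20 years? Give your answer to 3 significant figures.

≈ 14,800 residents

A = (369000 − 12000)/12000 = 29.75
P(20) = 369000 / (1 + 29.75·e^(−0.0109·20)) = 369000 / (1 + 29.75·0.804125)
= 369000 / 24.92273 ≈ 14805.76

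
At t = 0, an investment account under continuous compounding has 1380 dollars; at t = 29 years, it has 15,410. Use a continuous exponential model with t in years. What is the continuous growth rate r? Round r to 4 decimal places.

r ≈ 0.0832 per year

15410 = 1380 · e^(r·29)
e^(29r) = 15410/1380 = 11.16667
r = ln(11.16667) / 29 = 2.41293 / 29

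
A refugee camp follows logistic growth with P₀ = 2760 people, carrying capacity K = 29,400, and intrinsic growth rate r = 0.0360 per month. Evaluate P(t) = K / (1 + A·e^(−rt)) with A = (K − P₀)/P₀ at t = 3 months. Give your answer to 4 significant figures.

≈ 3,042 people

A = (29400 − 2760)/2760 = 9.65217
P(3) = 29400 / (1 + 9.65217·e^(−0.036·3)) = 29400 / (1 + 9.65217·0.897628)
= 29400 / 9.66406 ≈ 3042.2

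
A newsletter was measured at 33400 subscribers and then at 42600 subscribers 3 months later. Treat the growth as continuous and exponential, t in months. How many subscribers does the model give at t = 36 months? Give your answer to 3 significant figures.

≈ 619,000 subscribers

r = ln(42600/33400) / 3 ≈ 0.081099 per month
P(36) = 33400 · e^(0.081099·36) = 33400 · 18.53351 ≈ 619019.11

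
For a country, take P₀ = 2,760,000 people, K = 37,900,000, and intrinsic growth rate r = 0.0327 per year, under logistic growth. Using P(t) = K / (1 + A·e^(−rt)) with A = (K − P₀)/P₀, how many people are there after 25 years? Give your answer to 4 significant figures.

≈ 5,724,000 people

A = (37900000 − 2760000)/2760000 = 12.73188
P(25) = 37900000 / (1 + 12.73188·e^(−0.0327·25)) = 37900000 / (1 + 12.73188·0.441534)
= 37900000 / 6.62156 ≈ 5723725.78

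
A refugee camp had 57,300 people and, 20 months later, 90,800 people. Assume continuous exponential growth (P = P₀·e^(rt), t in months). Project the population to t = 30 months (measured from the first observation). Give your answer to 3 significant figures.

≈ 114,000 people

r = ln(90800/57300) / 20 ≈ 0.023018 per month
P(30) = 57300 · e^(0.023018·30) = 57300 · 1.99479 ≈ 114301.38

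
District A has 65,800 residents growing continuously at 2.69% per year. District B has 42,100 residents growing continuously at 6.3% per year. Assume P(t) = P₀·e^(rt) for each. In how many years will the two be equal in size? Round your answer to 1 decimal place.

65800·e^(0.0269t) = 42100·e^(0.063t)
65800/42100 = e^((0.063 − 0.0269)t) → ln(1.56295) = 0.0361·t
t = 0.44657 / 0.0361

t ≈ 12.4 years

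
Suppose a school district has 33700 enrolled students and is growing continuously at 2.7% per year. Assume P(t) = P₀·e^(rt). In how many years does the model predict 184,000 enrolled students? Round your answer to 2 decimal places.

t ≈ 62.87 years

184000 = 33700 · e^(0.027·t)
t = ln(184000/33700) / 0.027 = ln(5.45994) / 0.027 = 1.69744 / 0.027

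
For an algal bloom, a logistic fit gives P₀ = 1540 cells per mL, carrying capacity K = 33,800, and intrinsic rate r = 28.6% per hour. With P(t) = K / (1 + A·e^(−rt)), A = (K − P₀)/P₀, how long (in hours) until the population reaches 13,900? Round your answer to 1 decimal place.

A = (33800 − 1540)/1540 = 20.94805
13900 = 33800/(1 + 20.94805·e^(−0.286t)) → 1 + 20.94805·e^(−0.286t) = 2.43165
e^(−0.286t) = 0.068343 → t = ln(14.63206)/0.286 = 2.68321/0.286

t ≈ 9.4 hours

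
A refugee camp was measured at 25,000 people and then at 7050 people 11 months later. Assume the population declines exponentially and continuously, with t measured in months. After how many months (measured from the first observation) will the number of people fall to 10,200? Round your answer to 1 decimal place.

t ≈ 7.8 months

r = ln(7050/25000) / 11 ≈ -0.115077 per month
t = ln(10200/25000) / r = -0.89649 / -0.115077 ≈ 7.79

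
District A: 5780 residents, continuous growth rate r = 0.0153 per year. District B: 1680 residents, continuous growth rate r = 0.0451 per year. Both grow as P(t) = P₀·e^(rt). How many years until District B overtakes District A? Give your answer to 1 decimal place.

5780·e^(0.0153t) = 1680·e^(0.0451t)
5780/1680 = e^((0.0451 − 0.0153)t) → ln(3.44048) = 0.0298·t
t = 1.23561 / 0.0298

t ≈ 41.5 years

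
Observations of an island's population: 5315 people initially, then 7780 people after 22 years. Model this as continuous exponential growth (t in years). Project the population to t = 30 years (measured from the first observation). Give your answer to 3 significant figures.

r = ln(7780/5315) / 22 ≈ 0.017319 per year
P(30) = 5315 · e^(0.017319·30) = 5315 · 1.68132 ≈ 8936.2

≈ 8,940 people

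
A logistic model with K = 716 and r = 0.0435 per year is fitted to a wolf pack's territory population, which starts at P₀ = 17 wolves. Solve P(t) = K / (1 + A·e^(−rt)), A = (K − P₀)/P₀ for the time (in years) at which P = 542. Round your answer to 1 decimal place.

t ≈ 111.6 years

A = (716 − 17)/17 = 41.11765
542 = 716/(1 + 41.11765·e^(−0.0435t)) → 1 + 41.11765·e^(−0.0435t) = 1.32103
e^(−0.0435t) = 0.007808 → t = ln(128.07911)/0.0435 = 4.85265/0.0435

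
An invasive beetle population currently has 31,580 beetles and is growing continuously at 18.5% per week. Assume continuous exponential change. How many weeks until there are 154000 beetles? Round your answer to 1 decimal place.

154000 = 31580 · e^(0.185·t)
t = ln(154000/31580) / 0.185 = ln(4.8765) / 0.185 = 1.58443 / 0.185

t ≈ 8.6 weeks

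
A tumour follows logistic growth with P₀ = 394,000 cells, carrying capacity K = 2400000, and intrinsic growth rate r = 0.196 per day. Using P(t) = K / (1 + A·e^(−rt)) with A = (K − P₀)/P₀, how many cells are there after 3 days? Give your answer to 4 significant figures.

A = (2400000 − 394000)/394000 = 5.09137
P(3) = 2400000 / (1 + 5.09137·e^(−0.196·3)) = 2400000 / (1 + 5.09137·0.555437)
= 2400000 / 3.82794 ≈ 626969.76

≈ 627,000 cells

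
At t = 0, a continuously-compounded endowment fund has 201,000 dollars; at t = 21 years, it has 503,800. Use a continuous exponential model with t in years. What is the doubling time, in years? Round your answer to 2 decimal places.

doubling time ≈ 15.84 years

r = ln(503800/201000) / 21 = ln(2.50647) / 21 ≈ 0.043756 per year
doubling time = ln 2 / |r| = 0.69315 / 0.043756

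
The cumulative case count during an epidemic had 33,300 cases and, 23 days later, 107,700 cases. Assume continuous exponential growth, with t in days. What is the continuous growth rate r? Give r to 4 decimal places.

r ≈ 0.0510 per day

107700 = 33300 · e^(r·23)
e^(23r) = 107700/33300 = 3.23423
r = ln(3.23423) / 23 = 1.17379 / 23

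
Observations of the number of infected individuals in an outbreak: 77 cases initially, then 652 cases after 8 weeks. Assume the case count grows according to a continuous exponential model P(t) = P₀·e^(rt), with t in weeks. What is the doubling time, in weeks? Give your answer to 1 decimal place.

doubling time ≈ 2.6 weeks

r = ln(652/77) / 8 = ln(8.46753) / 8 ≈ 0.26703 per week
doubling time = ln 2 / |r| = 0.69315 / 0.26703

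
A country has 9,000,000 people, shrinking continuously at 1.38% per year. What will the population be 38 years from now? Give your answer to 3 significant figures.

P(38) = 9000000 · e^(-0.0138·38) = 9000000 · e^(-0.5244)
= 9000000 · 0.59191 ≈ 5327193.64

≈ 5,330,000 people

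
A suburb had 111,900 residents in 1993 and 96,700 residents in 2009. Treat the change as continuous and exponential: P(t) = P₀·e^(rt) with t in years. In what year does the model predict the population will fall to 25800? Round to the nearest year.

year 2154

r = ln(96700/111900) / 16 = -0.14599/16 ≈ -0.009125 per year
t = ln(25800/111900) / r = -1.46723/-0.009125 ≈ 160.8 years after 1993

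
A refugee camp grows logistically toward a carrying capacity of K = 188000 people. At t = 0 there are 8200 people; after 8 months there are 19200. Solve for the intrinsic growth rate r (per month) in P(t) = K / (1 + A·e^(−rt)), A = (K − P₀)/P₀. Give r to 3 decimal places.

r ≈ 0.114 per month

A = (188000 − 8200)/8200 = 21.92683
19200 = 188000/(1 + 21.92683·e^(−r·8)) → e^(−8r) = (9.79167 − 1)/21.92683 = 0.400955
r = −ln(0.400955)/8 = 0.91391/8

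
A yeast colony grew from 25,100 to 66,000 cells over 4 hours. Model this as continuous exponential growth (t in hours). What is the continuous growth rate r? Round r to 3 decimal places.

r ≈ 0.242 per hour

66000 = 25100 · e^(r·4)
e^(4r) = 66000/25100 = 2.62948
r = ln(2.62948) / 4 = 0.96679 / 4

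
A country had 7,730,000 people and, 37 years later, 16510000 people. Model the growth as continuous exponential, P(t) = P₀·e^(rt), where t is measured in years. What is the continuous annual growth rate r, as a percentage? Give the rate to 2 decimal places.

r ≈ 2.05% per year

16510000 = 7730000 · e^(r·37)
e^(37r) = 16510000/7730000 = 2.13583
r = ln(2.13583) / 37 = 0.75886 / 37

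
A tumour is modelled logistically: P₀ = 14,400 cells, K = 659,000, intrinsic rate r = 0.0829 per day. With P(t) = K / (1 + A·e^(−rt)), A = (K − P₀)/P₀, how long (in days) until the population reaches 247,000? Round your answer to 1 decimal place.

A = (659000 − 14400)/14400 = 44.76389
247000 = 659000/(1 + 44.76389·e^(−0.0829t)) → 1 + 44.76389·e^(−0.0829t) = 2.66802
e^(−0.0829t) = 0.037263 → t = ln(26.8366)/0.0829 = 3.28977/0.0829

t ≈ 39.7 days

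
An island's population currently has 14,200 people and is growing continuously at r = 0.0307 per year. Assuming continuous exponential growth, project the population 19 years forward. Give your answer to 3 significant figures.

P(19) = 14200 · e^(0.0307·19) = 14200 · e^(0.5833)
= 14200 · 1.79194 ≈ 25445.58

≈ 25,400 people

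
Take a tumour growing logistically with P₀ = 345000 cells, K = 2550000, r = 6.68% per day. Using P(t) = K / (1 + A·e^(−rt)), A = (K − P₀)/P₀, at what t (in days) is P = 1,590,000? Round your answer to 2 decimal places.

t ≈ 35.32 days

A = (2550000 − 345000)/345000 = 6.3913
1590000 = 2550000/(1 + 6.3913·e^(−0.0668t)) → 1 + 6.3913·e^(−0.0668t) = 1.60377
e^(−0.0668t) = 0.094468 → t = ln(10.5856)/0.0668 = 2.35949/0.0668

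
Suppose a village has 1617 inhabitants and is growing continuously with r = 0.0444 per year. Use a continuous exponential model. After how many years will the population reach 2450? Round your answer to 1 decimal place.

2450 = 1617 · e^(0.0444·t)
t = ln(2450/1617) / 0.0444 = ln(1.51515) / 0.0444 = 0.41552 / 0.0444

t ≈ 9.4 years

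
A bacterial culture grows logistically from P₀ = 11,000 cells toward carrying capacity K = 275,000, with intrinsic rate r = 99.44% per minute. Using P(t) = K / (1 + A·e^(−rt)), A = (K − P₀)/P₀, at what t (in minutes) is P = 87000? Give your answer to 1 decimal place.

A = (275000 − 11000)/11000 = 24
87000 = 275000/(1 + 24·e^(−0.9944t)) → 1 + 24·e^(−0.9944t) = 3.16092
e^(−0.9944t) = 0.090038 → t = ln(11.10638)/0.9944 = 2.40752/0.9944

t ≈ 2.4 minutes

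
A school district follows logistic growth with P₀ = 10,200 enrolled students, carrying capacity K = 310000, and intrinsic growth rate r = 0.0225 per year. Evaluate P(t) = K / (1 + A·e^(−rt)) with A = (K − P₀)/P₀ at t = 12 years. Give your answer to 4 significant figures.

A = (310000 − 10200)/10200 = 29.39216
P(12) = 310000 / (1 + 29.39216·e^(−0.0225·12)) = 310000 / (1 + 29.39216·0.763379)
= 310000 / 23.43737 ≈ 13226.74

≈ 13,230 enrolled students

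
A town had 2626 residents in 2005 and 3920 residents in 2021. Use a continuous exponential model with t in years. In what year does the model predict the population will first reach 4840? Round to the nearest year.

year 2029

r = ln(3920/2626) / 16 = 0.40063/16 ≈ 0.025039 per year
t = ln(4840/2626) / r = 0.61145/0.025039 ≈ 24.42 years after 2005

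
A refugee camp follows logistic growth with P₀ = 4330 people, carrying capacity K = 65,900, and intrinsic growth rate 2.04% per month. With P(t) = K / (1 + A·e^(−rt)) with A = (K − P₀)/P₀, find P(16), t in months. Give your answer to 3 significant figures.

A = (65900 − 4330)/4330 = 14.2194
P(16) = 65900 / (1 + 14.2194·e^(−0.0204·16)) = 65900 / (1 + 14.2194·0.721517)
= 65900 / 11.25953 ≈ 5852.82

≈ 5,850 people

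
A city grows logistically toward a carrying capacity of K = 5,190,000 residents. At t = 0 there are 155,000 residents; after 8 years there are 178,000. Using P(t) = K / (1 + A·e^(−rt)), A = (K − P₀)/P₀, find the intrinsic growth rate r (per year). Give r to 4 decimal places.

r ≈ 0.0179 per year

A = (5190000 − 155000)/155000 = 32.48387
178000 = 5190000/(1 + 32.48387·e^(−r·8)) → e^(−8r) = (29.1573 − 1)/32.48387 = 0.866809
r = −ln(0.866809)/8 = 0.14294/8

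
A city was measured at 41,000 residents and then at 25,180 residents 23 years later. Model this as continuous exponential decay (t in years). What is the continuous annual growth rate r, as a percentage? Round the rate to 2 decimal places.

25180 = 41000 · e^(r·23)
e^(23r) = 25180/41000 = 0.61415
r = ln(0.61415) / 23 = -0.48752 / 23

r ≈ -2.12% per year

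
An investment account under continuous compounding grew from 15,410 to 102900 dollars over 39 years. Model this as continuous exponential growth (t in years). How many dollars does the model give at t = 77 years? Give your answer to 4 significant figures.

r = ln(102900/15410) / 39 ≈ 0.048686 per year
P(77) = 15410 · e^(0.048686·77) = 15410 · 42.46993 ≈ 654461.64

≈ 654,500 dollars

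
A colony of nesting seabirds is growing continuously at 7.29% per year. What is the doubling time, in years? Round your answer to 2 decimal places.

doubling time = ln(2) / |r| = 0.69315 / 0.0729

doubling time ≈ 9.51 years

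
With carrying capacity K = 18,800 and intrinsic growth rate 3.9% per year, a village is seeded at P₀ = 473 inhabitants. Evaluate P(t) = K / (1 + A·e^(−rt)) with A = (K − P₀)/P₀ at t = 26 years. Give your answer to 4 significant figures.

A = (18800 − 473)/473 = 38.7463
P(26) = 18800 / (1 + 38.7463·e^(−0.039·26)) = 18800 / (1 + 38.7463·0.362765)
= 18800 / 15.0558 ≈ 1248.69

≈ 1,249 inhabitants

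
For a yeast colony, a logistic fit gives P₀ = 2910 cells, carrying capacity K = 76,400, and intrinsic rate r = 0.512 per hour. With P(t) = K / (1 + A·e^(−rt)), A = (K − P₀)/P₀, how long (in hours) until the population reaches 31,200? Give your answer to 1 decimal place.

t ≈ 5.6 hours

A = (76400 − 2910)/2910 = 25.2543
31200 = 76400/(1 + 25.2543·e^(−0.512t)) → 1 + 25.2543·e^(−0.512t) = 2.44872
e^(−0.512t) = 0.057365 → t = ln(17.43217)/0.512 = 2.85832/0.512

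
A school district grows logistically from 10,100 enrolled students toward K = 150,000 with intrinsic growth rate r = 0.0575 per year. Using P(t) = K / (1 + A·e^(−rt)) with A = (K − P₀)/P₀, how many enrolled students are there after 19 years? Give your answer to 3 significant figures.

≈ 26,600 enrolled students

A = (150000 − 10100)/10100 = 13.85149
P(19) = 150000 / (1 + 13.85149·e^(−0.0575·19)) = 150000 / (1 + 13.85149·0.335377)
= 150000 / 5.64547 ≈ 26569.98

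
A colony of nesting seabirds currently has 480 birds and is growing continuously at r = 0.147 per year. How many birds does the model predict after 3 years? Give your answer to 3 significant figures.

P(3) = 480 · e^(0.147·3) = 480 · e^(0.441)
= 480 · 1.55426 ≈ 746.05

≈ 746 birds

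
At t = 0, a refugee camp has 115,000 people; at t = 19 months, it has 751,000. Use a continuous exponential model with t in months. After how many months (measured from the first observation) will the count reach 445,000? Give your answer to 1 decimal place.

r = ln(751000/115000) / 19 ≈ 0.098762 per month
t = ln(445000/115000) / r = 1.35314 / 0.098762 ≈ 13.701

t ≈ 13.7 months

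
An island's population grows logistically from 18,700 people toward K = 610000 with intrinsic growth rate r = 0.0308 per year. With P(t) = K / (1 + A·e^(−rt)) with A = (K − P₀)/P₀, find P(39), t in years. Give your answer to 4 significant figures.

≈ 58,030 people

A = (610000 − 18700)/18700 = 31.62032
P(39) = 610000 / (1 + 31.62032·e^(−0.0308·39)) = 610000 / (1 + 31.62032·0.300833)
= 610000 / 10.51244 ≈ 58026.51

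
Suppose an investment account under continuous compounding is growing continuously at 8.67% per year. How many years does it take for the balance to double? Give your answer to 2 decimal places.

doubling time ≈ 7.99 years

doubling time = ln(2) / |r| = 0.69315 / 0.0867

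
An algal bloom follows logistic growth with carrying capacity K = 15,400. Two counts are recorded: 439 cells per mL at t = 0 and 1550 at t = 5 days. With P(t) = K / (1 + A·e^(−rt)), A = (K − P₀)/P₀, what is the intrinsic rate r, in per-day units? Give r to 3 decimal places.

A = (15400 − 439)/439 = 34.07973
1550 = 15400/(1 + 34.07973·e^(−r·5)) → e^(−5r) = (9.93548 − 1)/34.07973 = 0.262194
r = −ln(0.262194)/5 = 1.33867/5

r ≈ 0.268 per day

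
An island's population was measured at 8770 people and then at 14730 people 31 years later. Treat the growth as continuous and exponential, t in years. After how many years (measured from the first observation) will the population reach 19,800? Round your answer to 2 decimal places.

r = ln(14730/8770) / 31 ≈ 0.016727 per year
t = ln(19800/8770) / r = 0.81435 / 0.016727 ≈ 48.683

t ≈ 48.68 years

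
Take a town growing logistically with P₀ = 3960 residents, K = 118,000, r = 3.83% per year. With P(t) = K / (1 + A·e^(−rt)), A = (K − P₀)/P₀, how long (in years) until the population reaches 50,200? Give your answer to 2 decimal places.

A = (118000 − 3960)/3960 = 28.79798
50200 = 118000/(1 + 28.79798·e^(−0.0383t)) → 1 + 28.79798·e^(−0.0383t) = 2.3506
e^(−0.0383t) = 0.046899 → t = ln(21.3224)/0.0383 = 3.05976/0.0383

t ≈ 79.89 years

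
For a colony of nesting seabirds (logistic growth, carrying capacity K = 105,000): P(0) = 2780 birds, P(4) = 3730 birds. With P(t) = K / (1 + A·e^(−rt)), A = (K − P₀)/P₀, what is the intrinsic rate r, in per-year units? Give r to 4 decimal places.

r ≈ 0.0758 per year

A = (105000 − 2780)/2780 = 36.76978
3730 = 105000/(1 + 36.76978·e^(−r·4)) → e^(−4r) = (28.15013 − 1)/36.76978 = 0.738382
r = −ln(0.738382)/4 = 0.30329/4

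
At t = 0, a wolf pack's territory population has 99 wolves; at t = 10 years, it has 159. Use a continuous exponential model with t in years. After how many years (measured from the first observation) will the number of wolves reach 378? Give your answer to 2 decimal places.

r = ln(159/99) / 10 ≈ 0.047378 per year
t = ln(378/99) / r = 1.33977 / 0.047378 ≈ 28.278

t ≈ 28.28 years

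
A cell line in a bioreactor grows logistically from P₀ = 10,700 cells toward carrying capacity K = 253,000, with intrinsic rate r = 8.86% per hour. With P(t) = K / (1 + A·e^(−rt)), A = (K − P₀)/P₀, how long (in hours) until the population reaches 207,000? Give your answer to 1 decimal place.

t ≈ 52.2 hours

A = (253000 − 10700)/10700 = 22.64486
207000 = 253000/(1 + 22.64486·e^(−0.0886t)) → 1 + 22.64486·e^(−0.0886t) = 1.22222
e^(−0.0886t) = 0.009813 → t = ln(101.90187)/0.0886 = 4.62401/0.0886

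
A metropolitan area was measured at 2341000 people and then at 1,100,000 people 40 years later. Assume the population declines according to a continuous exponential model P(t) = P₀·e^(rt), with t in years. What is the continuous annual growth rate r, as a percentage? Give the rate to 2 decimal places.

1100000 = 2341000 · e^(r·40)
e^(40r) = 1100000/2341000 = 0.46988
r = ln(0.46988) / 40 = -0.75527 / 40

r ≈ -1.89% per year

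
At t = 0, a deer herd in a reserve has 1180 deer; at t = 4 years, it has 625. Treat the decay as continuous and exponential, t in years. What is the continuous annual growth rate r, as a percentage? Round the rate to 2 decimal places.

r ≈ -15.89% per year

625 = 1180 · e^(r·4)
e^(4r) = 625/1180 = 0.52966
r = ln(0.52966) / 4 = -0.63552 / 4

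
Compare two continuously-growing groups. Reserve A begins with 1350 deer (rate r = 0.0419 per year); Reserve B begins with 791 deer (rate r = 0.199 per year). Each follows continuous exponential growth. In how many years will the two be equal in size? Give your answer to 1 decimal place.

1350·e^(0.0419t) = 791·e^(0.199t)
1350/791 = e^((0.199 − 0.0419)t) → ln(1.7067) = 0.1571·t
t = 0.53456 / 0.1571

t ≈ 3.4 years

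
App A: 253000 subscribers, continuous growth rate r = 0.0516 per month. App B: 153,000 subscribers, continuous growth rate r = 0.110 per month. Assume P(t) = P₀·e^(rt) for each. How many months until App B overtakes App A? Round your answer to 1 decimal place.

t ≈ 8.6 months

253000·e^(0.0516t) = 153000·e^(0.11t)
253000/153000 = e^((0.11 − 0.0516)t) → ln(1.65359) = 0.0584·t
t = 0.50295 / 0.0584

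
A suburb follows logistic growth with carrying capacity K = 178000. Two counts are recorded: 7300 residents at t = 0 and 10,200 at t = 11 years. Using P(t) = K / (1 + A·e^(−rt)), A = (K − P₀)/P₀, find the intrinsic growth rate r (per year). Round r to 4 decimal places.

r ≈ 0.0320 per year

A = (178000 − 7300)/7300 = 23.38356
10200 = 178000/(1 + 23.38356·e^(−r·11)) → e^(−11r) = (17.45098 − 1)/23.38356 = 0.703528
r = −ln(0.703528)/11 = 0.35165/11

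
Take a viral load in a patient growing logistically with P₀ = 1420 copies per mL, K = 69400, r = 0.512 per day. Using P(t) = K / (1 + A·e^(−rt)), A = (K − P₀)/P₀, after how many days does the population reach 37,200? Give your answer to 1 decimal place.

A = (69400 − 1420)/1420 = 47.87324
37200 = 69400/(1 + 47.87324·e^(−0.512t)) → 1 + 47.87324·e^(−0.512t) = 1.86559
e^(−0.512t) = 0.018081 → t = ln(55.30697)/0.512 = 4.0129/0.512

t ≈ 7.8 days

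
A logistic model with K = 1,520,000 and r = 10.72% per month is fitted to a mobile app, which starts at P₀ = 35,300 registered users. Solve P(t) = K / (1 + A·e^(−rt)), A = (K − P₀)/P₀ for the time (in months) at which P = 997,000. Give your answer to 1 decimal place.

A = (1520000 − 35300)/35300 = 42.05949
997000 = 1520000/(1 + 42.05949·e^(−0.1072t)) → 1 + 42.05949·e^(−0.1072t) = 1.52457
e^(−0.1072t) = 0.012472 → t = ln(80.17842)/0.1072 = 4.38425/0.1072

t ≈ 40.9 months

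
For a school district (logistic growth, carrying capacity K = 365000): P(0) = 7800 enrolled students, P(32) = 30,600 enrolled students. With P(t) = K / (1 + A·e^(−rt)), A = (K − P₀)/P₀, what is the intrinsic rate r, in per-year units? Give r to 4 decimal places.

A = (365000 − 7800)/7800 = 45.79487
30600 = 365000/(1 + 45.79487·e^(−r·32)) → e^(−32r) = (11.9281 − 1)/45.79487 = 0.238632
r = −ln(0.238632)/32 = 1.43283/32

r ≈ 0.0448 per year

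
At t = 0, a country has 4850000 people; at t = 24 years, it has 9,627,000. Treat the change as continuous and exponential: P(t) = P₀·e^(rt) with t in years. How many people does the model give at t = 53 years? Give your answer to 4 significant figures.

r = ln(9627000/4850000) / 24 ≈ 0.028566 per year
P(53) = 4850000 · e^(0.028566·53) = 4850000 · 4.54495 ≈ 22043030.18

≈ 22,040,000 people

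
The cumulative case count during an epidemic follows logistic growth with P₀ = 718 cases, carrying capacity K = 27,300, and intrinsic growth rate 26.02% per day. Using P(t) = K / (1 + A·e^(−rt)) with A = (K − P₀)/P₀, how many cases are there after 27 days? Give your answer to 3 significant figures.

A = (27300 − 718)/718 = 37.02228
P(27) = 27300 / (1 + 37.02228·e^(−0.2602·27)) = 27300 / (1 + 37.02228·0.000889)
= 27300 / 1.03291 ≈ 26430.1

≈ 26,400 cases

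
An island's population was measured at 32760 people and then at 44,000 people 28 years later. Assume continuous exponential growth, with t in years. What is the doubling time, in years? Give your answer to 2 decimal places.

doubling time ≈ 65.79 years

r = ln(44000/32760) / 28 = ln(1.3431) / 28 ≈ 0.010535 per year
doubling time = ln 2 / |r| = 0.69315 / 0.010535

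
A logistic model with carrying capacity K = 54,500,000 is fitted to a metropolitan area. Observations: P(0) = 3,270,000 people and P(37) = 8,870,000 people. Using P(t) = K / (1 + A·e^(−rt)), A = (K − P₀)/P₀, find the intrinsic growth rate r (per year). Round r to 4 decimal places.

A = (54500000 − 3270000)/3270000 = 15.66667
8870000 = 54500000/(1 + 15.66667·e^(−r·37)) → e^(−37r) = (6.14431 − 1)/15.66667 = 0.32836
r = −ln(0.32836)/37 = 1.11364/37

r ≈ 0.0301 per year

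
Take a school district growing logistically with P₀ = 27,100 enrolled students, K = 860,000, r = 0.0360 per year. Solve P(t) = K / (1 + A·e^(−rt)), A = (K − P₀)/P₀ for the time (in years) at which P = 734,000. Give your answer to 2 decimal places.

A = (860000 − 27100)/27100 = 30.73432
734000 = 860000/(1 + 30.73432·e^(−0.036t)) → 1 + 30.73432·e^(−0.036t) = 1.17166
e^(−0.036t) = 0.005585 → t = ln(179.03959)/0.036 = 5.18761/0.036

t ≈ 144.10 years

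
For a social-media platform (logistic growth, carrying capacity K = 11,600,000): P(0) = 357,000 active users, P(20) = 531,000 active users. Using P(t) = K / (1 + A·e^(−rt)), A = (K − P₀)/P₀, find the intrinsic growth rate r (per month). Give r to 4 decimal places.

r ≈ 0.0206 per month

A = (11600000 − 357000)/357000 = 31.493
531000 = 11600000/(1 + 31.493·e^(−r·20)) → e^(−20r) = (21.84557 − 1)/31.493 = 0.661911
r = −ln(0.661911)/20 = 0.41262/20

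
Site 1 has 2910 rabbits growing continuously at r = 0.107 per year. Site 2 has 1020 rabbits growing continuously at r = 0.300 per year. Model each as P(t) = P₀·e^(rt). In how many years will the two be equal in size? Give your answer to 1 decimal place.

2910·e^(0.107t) = 1020·e^(0.3t)
2910/1020 = e^((0.3 − 0.107)t) → ln(2.85294) = 0.193·t
t = 1.04835 / 0.193

t ≈ 5.4 years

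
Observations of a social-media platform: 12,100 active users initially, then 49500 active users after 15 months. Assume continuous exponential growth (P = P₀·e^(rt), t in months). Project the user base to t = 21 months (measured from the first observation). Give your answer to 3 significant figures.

≈ 87,000 active users

r = ln(49500/12100) / 15 ≈ 0.093918 per month
P(21) = 12100 · e^(0.093918·21) = 12100 · 7.187 ≈ 86962.72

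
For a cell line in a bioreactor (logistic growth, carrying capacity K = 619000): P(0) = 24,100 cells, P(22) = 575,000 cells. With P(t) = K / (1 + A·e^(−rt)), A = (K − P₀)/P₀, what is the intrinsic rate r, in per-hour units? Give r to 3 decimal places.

A = (619000 − 24100)/24100 = 24.68465
575000 = 619000/(1 + 24.68465·e^(−r·22)) → e^(−22r) = (1.07652 − 1)/24.68465 = 0.0031
r = −ln(0.0031)/22 = 5.77636/22

r ≈ 0.263 per hour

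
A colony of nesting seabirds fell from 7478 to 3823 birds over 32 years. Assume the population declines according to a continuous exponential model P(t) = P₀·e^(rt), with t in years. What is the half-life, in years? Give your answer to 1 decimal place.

half-life ≈ 33.1 years

r = ln(3823/7478) / 32 = ln(0.51123) / 32 ≈ -0.020967 per year
half-life = ln 2 / |r| = 0.69315 / 0.020967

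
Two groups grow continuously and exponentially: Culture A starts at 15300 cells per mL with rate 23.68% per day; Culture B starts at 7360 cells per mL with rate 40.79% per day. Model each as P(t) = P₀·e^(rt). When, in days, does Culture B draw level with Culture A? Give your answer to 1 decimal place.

t ≈ 4.3 days

15300·e^(0.2368t) = 7360·e^(0.4079t)
15300/7360 = e^((0.4079 − 0.2368)t) → ln(2.0788) = 0.1711·t
t = 0.73179 / 0.1711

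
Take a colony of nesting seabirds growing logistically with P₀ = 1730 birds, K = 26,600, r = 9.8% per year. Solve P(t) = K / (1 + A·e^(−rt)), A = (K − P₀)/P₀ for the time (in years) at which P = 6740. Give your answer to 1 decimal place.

A = (26600 − 1730)/1730 = 14.37572
6740 = 26600/(1 + 14.37572·e^(−0.098t)) → 1 + 14.37572·e^(−0.098t) = 3.94659
e^(−0.098t) = 0.20497 → t = ln(4.87877)/0.098 = 1.58489/0.098

t ≈ 16.2 years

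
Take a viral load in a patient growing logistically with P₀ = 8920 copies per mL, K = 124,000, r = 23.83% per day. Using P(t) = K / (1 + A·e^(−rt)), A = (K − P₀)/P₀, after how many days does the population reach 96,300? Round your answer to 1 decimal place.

A = (124000 − 8920)/8920 = 12.90135
96300 = 124000/(1 + 12.90135·e^(−0.2383t)) → 1 + 12.90135·e^(−0.2383t) = 1.28764
e^(−0.2383t) = 0.022296 → t = ln(44.85197)/0.2383 = 3.80337/0.2383

t ≈ 16.0 days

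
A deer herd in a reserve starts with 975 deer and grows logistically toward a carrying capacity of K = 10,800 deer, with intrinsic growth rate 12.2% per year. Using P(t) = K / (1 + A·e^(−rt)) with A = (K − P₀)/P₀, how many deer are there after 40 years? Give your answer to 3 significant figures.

A = (10800 − 975)/975 = 10.07692
P(40) = 10800 / (1 + 10.07692·e^(−0.122·40)) = 10800 / (1 + 10.07692·0.007597)
= 10800 / 1.07655 ≈ 10032

≈ 10,000 deer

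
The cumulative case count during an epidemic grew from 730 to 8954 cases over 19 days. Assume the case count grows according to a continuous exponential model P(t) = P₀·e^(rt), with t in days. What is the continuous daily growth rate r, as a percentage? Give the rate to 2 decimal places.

8954 = 730 · e^(r·19)
e^(19r) = 8954/730 = 12.26575
r = ln(12.26575) / 19 = 2.50681 / 19

r ≈ 13.19% per day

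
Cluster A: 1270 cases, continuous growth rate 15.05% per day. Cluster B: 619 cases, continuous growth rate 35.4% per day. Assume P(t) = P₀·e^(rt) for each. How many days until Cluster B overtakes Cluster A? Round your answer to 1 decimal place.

1270·e^(0.1505t) = 619·e^(0.354t)
1270/619 = e^((0.354 − 0.1505)t) → ln(2.0517) = 0.2035·t
t = 0.71867 / 0.2035

t ≈ 3.5 days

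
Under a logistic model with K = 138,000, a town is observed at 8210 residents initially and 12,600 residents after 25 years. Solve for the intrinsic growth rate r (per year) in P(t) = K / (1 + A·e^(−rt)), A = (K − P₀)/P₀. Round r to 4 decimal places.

r ≈ 0.0185 per year

A = (138000 − 8210)/8210 = 15.80877
12600 = 138000/(1 + 15.80877·e^(−r·25)) → e^(−25r) = (10.95238 − 1)/15.80877 = 0.629548
r = −ln(0.629548)/25 = 0.46275/25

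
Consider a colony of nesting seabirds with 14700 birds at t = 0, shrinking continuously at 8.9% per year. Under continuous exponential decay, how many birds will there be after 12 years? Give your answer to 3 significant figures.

P(12) = 14700 · e^(-0.089·12) = 14700 · e^(-1.068)
= 14700 · 0.3437 ≈ 5052.32

≈ 5,050 birds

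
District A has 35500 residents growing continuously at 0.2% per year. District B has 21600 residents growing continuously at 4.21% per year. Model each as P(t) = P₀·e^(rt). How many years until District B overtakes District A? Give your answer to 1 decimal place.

t ≈ 12.4 years

35500·e^(0.002t) = 21600·e^(0.0421t)
35500/21600 = e^((0.0421 − 0.002)t) → ln(1.64352) = 0.0401·t
t = 0.49684 / 0.0401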